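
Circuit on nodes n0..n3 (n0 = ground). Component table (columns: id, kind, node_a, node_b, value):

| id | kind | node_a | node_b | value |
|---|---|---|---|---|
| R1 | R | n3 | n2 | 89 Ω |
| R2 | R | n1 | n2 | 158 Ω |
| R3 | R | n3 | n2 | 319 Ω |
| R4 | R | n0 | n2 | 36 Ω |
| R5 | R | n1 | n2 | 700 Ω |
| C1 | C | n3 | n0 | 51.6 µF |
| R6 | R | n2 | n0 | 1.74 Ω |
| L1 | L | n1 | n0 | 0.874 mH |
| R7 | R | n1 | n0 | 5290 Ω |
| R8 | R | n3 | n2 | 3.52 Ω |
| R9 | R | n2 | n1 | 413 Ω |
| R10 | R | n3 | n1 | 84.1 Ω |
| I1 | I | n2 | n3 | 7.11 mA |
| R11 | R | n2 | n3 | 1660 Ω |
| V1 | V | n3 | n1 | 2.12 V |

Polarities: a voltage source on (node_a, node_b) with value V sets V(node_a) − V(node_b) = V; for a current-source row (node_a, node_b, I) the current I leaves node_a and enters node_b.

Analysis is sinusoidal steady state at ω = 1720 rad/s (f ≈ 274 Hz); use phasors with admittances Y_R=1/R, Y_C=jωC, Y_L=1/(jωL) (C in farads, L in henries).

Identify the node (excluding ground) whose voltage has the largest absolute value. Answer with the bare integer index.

3

Element admittances at ω=1720 rad/s:
  Y(R1) = 0.01124+0.000j S between n3,n2
  Y(R2) = 0.006329+0.000j S between n1,n2
  Y(R3) = 0.003135+0.000j S between n3,n2
  Y(R4) = 0.02778+0.000j S between n0,n2
  Y(R5) = 0.001429+0.000j S between n1,n2
  Y(C1) = 0.000+0.08875j S between n3,n0
  Y(R6) = 0.5747+0.000j S between n2,n0
  Y(L1) = 0.000-0.6652j S between n1,n0
  Y(R7) = 0.0001890+0.000j S between n1,n0
  Y(R8) = 0.2841+0.000j S between n3,n2
  Y(R9) = 0.002421+0.000j S between n2,n1
  Y(R10) = 0.01189+0.000j S between n3,n1
  I1: injects 0.00711 A into n3 (from n2)
  Y(R11) = 0.0006024+0.000j S between n2,n3
  V1: constraint V(n3)−V(n1) = 2.12
Assemble and solve the 4×4 MNA system:
  V(n1)=0.06342-0.7411j  V(n2)=0.7091-0.2514j  V(n3)=2.183-0.7411j
  i(V1)=-0.5248-0.04731j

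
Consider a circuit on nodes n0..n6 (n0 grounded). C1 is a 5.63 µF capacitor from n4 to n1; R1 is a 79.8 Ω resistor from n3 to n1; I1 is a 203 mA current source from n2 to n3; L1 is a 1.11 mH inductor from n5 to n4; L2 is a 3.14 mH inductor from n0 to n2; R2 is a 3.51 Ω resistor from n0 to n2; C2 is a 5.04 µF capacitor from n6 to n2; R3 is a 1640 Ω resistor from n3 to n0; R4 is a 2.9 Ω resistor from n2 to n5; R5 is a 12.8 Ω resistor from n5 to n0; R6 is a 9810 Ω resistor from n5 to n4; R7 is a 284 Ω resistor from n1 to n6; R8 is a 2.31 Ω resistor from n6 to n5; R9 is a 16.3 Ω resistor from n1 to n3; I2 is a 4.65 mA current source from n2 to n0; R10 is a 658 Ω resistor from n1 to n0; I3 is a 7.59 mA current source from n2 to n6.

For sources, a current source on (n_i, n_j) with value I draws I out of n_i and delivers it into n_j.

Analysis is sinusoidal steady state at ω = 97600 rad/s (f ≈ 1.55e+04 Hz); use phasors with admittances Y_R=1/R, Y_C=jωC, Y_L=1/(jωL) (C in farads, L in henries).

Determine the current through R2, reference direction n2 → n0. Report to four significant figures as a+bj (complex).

-0.03551-0.01376j A

Apply KCL at each of the 6 non-ground nodes and solve the resulting linear system.
Node n1: branches {C1, R1, R7, R9, R10} → V_1 = 9.594+15.32j
Node n2: branches {I1, L2, R2, C2, R4, I2, I3} → V_2 = -0.1246-0.04830j
Node n3: branches {R1, I1, R3, R9} → V_3 = 12.24+15.19j
Node n4: branches {C1, L1, R6} → V_4 = 9.753+15.59j
Node n5: branches {L1, R4, R5, R6, R8} → V_5 = 0.1149-0.2457j
Node n6: branches {C2, R7, R8, I3} → V_6 = -0.01344-0.2454j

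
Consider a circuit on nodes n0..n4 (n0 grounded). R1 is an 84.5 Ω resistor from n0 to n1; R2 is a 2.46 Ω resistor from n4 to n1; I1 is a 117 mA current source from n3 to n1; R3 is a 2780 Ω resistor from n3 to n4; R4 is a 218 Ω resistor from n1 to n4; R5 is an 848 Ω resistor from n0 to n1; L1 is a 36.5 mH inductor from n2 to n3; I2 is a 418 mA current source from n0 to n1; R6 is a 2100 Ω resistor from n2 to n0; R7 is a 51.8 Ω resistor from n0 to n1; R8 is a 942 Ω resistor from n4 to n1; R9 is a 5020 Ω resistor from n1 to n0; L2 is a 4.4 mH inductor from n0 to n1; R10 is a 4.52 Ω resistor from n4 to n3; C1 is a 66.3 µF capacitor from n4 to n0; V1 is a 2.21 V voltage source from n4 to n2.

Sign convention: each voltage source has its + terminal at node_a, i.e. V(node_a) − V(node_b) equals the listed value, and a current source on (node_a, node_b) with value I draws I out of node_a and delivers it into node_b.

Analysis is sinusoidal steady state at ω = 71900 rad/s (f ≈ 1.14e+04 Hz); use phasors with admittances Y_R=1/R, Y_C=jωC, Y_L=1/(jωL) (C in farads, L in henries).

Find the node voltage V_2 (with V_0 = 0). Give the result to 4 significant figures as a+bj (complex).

-2.209-0.07973j V

Apply KCL at each of the 4 non-ground nodes and solve the resulting linear system.
Node n1: branches {R1, R2, I1, R4, R5, I2, R7, R8, R9, L2} → V_1 = 1.205-0.06534j
Node n2: branches {L1, R6, V1} → V_2 = -2.209-0.07973j
Node n3: branches {I1, R3, L1, R10} → V_3 = -0.5267-0.07684j
Node n4: branches {R2, R3, R4, R8, R10, C1, V1} → V_4 = 0.001253-0.07973j
Source currents: i(V1)=-0.001053+0.0006030j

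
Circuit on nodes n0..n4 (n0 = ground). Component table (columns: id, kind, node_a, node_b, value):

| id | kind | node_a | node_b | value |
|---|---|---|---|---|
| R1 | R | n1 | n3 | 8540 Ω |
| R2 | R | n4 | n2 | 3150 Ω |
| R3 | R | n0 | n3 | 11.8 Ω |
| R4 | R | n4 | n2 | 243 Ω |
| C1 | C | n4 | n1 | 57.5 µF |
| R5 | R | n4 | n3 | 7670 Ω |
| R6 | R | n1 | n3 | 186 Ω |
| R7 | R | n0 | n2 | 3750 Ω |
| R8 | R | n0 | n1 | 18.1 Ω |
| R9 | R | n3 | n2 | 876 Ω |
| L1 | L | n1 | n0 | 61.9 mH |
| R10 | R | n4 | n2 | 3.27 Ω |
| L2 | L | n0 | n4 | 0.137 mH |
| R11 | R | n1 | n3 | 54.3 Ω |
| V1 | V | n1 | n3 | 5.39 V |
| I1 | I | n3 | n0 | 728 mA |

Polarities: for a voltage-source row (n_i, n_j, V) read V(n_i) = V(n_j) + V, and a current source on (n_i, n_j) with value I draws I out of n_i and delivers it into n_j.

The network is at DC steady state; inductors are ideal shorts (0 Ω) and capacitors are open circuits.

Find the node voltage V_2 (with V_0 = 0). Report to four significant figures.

Apply KCL at each of the 4 non-ground nodes and solve the resulting linear system.
Node n1: branches {R1, C1, R6, R8, L1, R11, V1} → V_1 = 0.000
Node n2: branches {R2, R4, R7, R9, R10} → V_2 = -0.01974
Node n3: branches {R1, R3, R5, R6, R9, R11, V1, I1} → V_3 = -5.390
Node n4: branches {R2, R4, C1, R5, R10, L2} → V_4 = 0.000
Source currents: i(L1)=-0.2644, i(L2)=0.006828, i(V1)=0.1355

-0.01974 V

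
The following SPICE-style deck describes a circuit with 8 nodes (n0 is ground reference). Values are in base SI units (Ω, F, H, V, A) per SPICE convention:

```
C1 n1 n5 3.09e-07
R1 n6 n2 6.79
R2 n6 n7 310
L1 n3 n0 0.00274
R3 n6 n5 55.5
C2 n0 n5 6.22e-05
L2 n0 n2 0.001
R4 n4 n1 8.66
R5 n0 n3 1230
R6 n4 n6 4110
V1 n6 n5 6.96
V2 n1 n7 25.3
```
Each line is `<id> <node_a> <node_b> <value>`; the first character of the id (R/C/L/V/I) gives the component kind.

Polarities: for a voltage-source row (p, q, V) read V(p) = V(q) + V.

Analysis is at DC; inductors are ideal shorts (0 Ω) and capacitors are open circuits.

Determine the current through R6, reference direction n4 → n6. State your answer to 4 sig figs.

0.005713 A

MNA unknowns: 7 node voltages V₁..V_7 plus 4 source currents (L1, L2, V1, V2)
C1: Y=0.000 on G[1,5]
R1: Y=0.1473 on G[6,2]
R2: Y=0.003226 on G[6,7]
L1: row V3−V0=0, i_L1 at 3,0
R3: Y=0.01802 on G[6,5]
C2: Y=0.000 on G[0,5]
L2: row V0−V2=0, i_L2 at 0,2
R4: Y=0.1155 on G[4,1]
R5: Y=0.0008130 on G[0,3]
R6: Y=0.0002433 on G[4,6]
V1: row V6−V5=6.96, i_V1 at 6,5
V2: row V1−V7=25.3, i_V2 at 1,7
solve → V1=23.53, V2=0.000, V3=0.000, V4=23.48, V5=-6.960, V6=0.000, V7=-1.771
aux → i_L1=0.000, i_L2=0.000, i_V1=-0.1254, i_V2=-0.005713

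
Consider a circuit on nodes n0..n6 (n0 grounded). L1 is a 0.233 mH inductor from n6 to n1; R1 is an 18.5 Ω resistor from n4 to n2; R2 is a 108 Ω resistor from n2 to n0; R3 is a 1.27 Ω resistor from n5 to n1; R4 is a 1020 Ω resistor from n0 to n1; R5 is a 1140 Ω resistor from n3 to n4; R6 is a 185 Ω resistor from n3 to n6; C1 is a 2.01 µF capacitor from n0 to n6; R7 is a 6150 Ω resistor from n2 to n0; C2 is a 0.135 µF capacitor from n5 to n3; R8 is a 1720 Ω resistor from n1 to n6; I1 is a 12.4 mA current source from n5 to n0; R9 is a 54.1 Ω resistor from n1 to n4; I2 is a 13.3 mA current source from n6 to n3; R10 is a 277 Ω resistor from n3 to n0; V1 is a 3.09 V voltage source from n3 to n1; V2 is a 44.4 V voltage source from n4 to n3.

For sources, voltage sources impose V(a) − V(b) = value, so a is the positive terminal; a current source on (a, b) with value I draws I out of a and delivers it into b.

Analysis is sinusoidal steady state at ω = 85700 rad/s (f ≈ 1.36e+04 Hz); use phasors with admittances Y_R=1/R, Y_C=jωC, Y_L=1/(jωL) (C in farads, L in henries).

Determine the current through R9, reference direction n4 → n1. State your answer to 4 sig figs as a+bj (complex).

Apply KCL at each of the 6 non-ground nodes and solve the resulting linear system.
Node n1: branches {L1, R3, R4, R8, R9, V1} → V_1 = -1.818-5.210j
Node n2: branches {R1, R2, R7} → V_2 = 38.89-4.437j
Node n3: branches {R5, R6, C2, I2, R10, V1, V2} → V_3 = 1.272-5.210j
Node n4: branches {R1, R5, R9, V2} → V_4 = 45.67-5.210j
Node n5: branches {R3, C2, I1} → V_5 = -1.834-5.165j
Node n6: branches {L1, R6, C1, R8, I2} → V_6 = 0.3815+2.216j
Source currents: i(V1)=-1.241+0.06483j, i(V2)=-1.283+0.04180j

0.8778+0.000j A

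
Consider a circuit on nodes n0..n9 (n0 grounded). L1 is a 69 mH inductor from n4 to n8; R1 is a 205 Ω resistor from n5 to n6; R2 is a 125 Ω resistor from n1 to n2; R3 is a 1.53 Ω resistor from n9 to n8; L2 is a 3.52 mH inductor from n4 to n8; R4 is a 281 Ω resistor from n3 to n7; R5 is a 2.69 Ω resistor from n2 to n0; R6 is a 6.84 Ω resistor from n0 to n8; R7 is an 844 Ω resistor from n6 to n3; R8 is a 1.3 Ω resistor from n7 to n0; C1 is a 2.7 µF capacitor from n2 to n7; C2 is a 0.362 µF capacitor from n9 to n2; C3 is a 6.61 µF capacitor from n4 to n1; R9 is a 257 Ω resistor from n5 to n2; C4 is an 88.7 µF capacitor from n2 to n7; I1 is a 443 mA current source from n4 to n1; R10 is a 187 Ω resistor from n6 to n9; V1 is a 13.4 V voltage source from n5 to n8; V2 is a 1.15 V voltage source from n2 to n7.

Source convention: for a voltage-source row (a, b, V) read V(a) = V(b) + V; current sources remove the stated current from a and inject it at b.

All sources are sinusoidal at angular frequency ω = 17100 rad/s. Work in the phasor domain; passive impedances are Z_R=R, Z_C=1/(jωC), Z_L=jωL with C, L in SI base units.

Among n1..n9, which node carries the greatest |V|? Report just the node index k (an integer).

5

Element admittances at ω=17100 rad/s:
  Y(L1) = 0.000-0.0008475j S between n4,n8
  Y(R1) = 0.004878+0.000j S between n5,n6
  Y(R2) = 0.008000+0.000j S between n1,n2
  Y(R3) = 0.6536+0.000j S between n9,n8
  Y(L2) = 0.000-0.01661j S between n4,n8
  Y(R4) = 0.003559+0.000j S between n3,n7
  Y(R5) = 0.3717+0.000j S between n2,n0
  Y(R6) = 0.1462+0.000j S between n0,n8
  Y(R7) = 0.001185+0.000j S between n6,n3
  Y(R8) = 0.7692+0.000j S between n7,n0
  Y(C1) = 0.000+0.04617j S between n2,n7
  Y(C2) = 0.000+0.006190j S between n9,n2
  Y(C3) = 0.000+0.1130j S between n4,n1
  Y(R9) = 0.003891+0.000j S between n5,n2
  Y(C4) = 0.000+1.517j S between n2,n7
  I1: injects 0.443 A into n1 (from n4)
  Y(R10) = 0.005348+0.000j S between n6,n9
  V1: constraint V(n5)−V(n8) = 13.4
  V2: constraint V(n2)−V(n7) = 1.15
Assemble and solve the 11×11 MNA system:
  V(n1)=-1.349-2.893j  V(n2)=0.8058-0.02460j  V(n3)=1.155+0.02628j  V(n4)=-1.552+1.179j  V(n5)=13.16+0.1920j  V(n6)=5.659+0.1791j  V(n7)=-0.3442-0.02460j  V(n8)=-0.2379+0.1920j  V(n9)=-0.1879+0.2012j
  i(V1)=-0.08468-0.0009057j  i(V2)=-0.2701-1.816j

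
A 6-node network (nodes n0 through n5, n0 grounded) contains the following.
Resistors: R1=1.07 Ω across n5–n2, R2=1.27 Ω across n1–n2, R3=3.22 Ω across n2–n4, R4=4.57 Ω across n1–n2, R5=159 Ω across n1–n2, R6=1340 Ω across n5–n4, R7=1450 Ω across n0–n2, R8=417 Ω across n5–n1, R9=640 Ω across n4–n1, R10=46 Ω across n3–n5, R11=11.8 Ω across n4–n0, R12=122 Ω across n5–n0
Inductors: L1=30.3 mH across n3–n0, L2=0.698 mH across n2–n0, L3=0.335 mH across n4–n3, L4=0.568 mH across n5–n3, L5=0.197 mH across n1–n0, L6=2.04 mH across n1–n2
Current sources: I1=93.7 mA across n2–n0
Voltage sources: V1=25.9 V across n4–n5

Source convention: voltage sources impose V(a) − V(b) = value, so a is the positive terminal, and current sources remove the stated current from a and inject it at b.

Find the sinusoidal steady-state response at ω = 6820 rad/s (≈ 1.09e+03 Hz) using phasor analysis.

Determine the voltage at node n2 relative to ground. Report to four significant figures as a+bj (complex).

MNA unknowns: 5 node voltages V₁..V_5 plus 1 source current (V1)
R1: Y=0.9346+0.000j on G[5,2]
R2: Y=0.7874+0.000j on G[1,2]
R3: Y=0.3106+0.000j on G[2,4]
L1: Y=0.000-0.004839j on G[3,0]
L2: Y=0.000-0.2101j on G[2,0]
R4: Y=0.2188+0.000j on G[1,2]
R5: Y=0.006289+0.000j on G[1,2]
R6: Y=0.0007463+0.000j on G[5,4]
L3: Y=0.000-0.4377j on G[4,3]
R7: Y=0.0006897+0.000j on G[0,2]
L4: Y=0.000-0.2581j on G[5,3]
R8: Y=0.002398+0.000j on G[5,1]
R9: Y=0.001563+0.000j on G[4,1]
R10: Y=0.02174+0.000j on G[3,5]
I1: z[2]−=0.0937, z[0]+=0.0937
R11: Y=0.08475+0.000j on G[4,0]
R12: Y=0.008197+0.000j on G[5,0]
L5: Y=0.000-0.7443j on G[1,0]
L6: Y=0.000-0.07188j on G[1,2]
V1: row V4−V5=25.9, i_V1 at 4,5
solve → V1=0.05942-1.520j, V2=-1.055-1.642j, V3=7.593-1.994j, V4=17.27-1.501j, V5=-8.631-1.501j
aux → i_V1=-7.416+4.319j

-1.055-1.642j V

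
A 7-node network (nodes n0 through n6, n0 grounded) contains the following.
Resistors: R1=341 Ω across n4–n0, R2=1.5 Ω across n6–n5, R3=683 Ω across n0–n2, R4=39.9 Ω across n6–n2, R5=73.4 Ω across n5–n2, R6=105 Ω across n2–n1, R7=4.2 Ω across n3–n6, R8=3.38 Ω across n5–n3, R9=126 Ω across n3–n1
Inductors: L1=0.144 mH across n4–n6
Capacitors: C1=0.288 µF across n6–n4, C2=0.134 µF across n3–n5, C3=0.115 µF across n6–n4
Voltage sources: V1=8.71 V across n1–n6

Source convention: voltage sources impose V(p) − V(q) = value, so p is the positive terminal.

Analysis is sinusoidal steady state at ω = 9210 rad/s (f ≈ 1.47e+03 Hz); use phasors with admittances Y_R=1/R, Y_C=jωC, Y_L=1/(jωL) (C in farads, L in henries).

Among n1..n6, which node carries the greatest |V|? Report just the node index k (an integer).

1

Element admittances at ω=9210 rad/s:
  Y(R1) = 0.002933+0.000j S between n4,n0
  Y(L1) = 0.000-0.7540j S between n4,n6
  Y(R2) = 0.6667+0.000j S between n6,n5
  Y(R3) = 0.001464+0.000j S between n0,n2
  Y(C1) = 0.000+0.002652j S between n6,n4
  Y(C2) = 0.000+0.001234j S between n3,n5
  Y(R4) = 0.02506+0.000j S between n6,n2
  Y(R5) = 0.01362+0.000j S between n5,n2
  Y(R6) = 0.009524+0.000j S between n2,n1
  Y(C3) = 0.000+0.001059j S between n6,n4
  Y(R7) = 0.2381+0.000j S between n3,n6
  Y(R8) = 0.2959+0.000j S between n5,n3
  Y(R9) = 0.007937+0.000j S between n3,n1
  V1: constraint V(n1)−V(n6) = 8.71
Assemble and solve the 7×7 MNA system:
  V(n1)=8.141-0.001503j  V(n2)=1.139-0.001441j  V(n3)=-0.4001-0.001680j  V(n4)=-0.5685+0.0007192j  V(n5)=-0.4936-0.001437j  V(n6)=-0.5685-0.001503j
  i(V1)=-0.1345-8.152e-07j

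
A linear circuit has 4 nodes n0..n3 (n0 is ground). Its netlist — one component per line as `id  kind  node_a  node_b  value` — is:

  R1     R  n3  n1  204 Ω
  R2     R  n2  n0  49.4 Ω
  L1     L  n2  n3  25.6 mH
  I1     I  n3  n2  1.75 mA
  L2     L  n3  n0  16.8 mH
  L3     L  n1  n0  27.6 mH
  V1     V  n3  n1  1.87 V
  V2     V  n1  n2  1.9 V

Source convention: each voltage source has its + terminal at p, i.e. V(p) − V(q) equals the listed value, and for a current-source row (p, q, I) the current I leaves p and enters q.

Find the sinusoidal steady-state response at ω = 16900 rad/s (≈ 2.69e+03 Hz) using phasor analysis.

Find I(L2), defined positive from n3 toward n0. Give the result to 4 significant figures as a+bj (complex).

Element admittances at ω=16900 rad/s:
  Y(R1) = 0.004902+0.000j S between n3,n1
  Y(R2) = 0.02024+0.000j S between n2,n0
  Y(L1) = 0.000-0.002311j S between n2,n3
  I1: injects 0.00175 A into n2 (from n3)
  Y(L2) = 0.000-0.003522j S between n3,n0
  Y(L3) = 0.000-0.002144j S between n1,n0
  V1: constraint V(n3)−V(n1) = 1.87
  V2: constraint V(n1)−V(n2) = 1.9
Assemble and solve the 5×5 MNA system:
  V(n1)=1.678+0.7949j  V(n2)=-0.2225+0.7949j  V(n3)=3.548+0.7949j
  i(V1)=-0.01372+0.02121j  i(V2)=-0.006254+0.02481j

0.002800-0.01249j A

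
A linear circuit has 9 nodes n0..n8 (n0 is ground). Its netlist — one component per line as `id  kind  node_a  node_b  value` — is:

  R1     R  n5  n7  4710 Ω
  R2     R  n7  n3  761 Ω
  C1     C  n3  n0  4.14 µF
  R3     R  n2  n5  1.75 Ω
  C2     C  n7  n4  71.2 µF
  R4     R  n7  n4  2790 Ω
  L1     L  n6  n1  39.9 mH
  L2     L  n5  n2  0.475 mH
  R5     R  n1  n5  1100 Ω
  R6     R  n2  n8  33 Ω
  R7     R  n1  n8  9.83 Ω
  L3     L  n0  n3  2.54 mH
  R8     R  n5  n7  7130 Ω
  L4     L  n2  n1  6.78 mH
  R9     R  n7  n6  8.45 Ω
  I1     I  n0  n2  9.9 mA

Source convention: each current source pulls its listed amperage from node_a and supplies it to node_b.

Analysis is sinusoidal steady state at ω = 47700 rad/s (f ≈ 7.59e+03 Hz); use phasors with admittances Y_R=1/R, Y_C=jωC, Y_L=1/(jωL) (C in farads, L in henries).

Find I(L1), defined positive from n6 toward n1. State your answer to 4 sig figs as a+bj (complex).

-0.006773+0.004477j A

Element admittances at ω=47700 rad/s:
  Y(R1) = 0.0002123+0.000j S between n5,n7
  Y(R2) = 0.001314+0.000j S between n7,n3
  Y(C1) = 0.000+0.1975j S between n3,n0
  Y(R3) = 0.5714+0.000j S between n2,n5
  Y(C2) = 0.000+3.396j S between n7,n4
  Y(R4) = 0.0003584+0.000j S between n7,n4
  Y(L1) = 0.000-0.0005254j S between n6,n1
  Y(L2) = 0.000-0.04414j S between n5,n2
  Y(R5) = 0.0009091+0.000j S between n1,n5
  Y(R6) = 0.03030+0.000j S between n2,n8
  Y(R7) = 0.1017+0.000j S between n1,n8
  Y(L3) = 0.000-0.008254j S between n0,n3
  Y(R8) = 0.0001403+0.000j S between n5,n7
  Y(L4) = 0.000-0.003092j S between n2,n1
  Y(R9) = 0.1183+0.000j S between n7,n6
  I1: injects 0.0099 A into n2 (from n0)
Assemble and solve the 8×8 MNA system:
  V(n1)=16.11+12.80j  V(n2)=16.41+12.65j  V(n3)=0.000-0.05232j  V(n4)=7.534-0.05232j  V(n5)=16.40+12.65j  V(n6)=7.591-0.09015j  V(n7)=7.534-0.05232j  V(n8)=16.18+12.77j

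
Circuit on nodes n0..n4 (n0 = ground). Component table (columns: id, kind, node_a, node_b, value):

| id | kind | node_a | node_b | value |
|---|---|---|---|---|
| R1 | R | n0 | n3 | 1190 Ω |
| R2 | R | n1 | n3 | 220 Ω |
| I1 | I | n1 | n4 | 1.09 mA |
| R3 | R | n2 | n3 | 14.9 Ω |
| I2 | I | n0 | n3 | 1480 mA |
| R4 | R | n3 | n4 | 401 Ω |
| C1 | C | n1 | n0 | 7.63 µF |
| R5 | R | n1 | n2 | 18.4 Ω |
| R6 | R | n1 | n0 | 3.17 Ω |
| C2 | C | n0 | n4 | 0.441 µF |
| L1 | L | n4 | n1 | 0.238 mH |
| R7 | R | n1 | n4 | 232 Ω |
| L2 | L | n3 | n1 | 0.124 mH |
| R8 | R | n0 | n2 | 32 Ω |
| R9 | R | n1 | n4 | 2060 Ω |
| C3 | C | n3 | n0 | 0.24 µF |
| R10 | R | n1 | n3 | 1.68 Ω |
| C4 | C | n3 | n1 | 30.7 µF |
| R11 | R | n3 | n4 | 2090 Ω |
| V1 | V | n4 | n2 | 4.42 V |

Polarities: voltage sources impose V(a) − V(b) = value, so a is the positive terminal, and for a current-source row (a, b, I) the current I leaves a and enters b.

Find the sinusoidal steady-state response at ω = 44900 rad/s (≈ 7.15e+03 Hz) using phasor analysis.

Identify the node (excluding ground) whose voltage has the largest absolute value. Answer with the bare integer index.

Apply KCL at each of the 4 non-ground nodes and solve the resulting linear system.
Node n1: branches {R2, I1, C1, R5, R6, L1, R7, L2, R9, R10, C4} → V_1 = 1.895-2.349j
Node n2: branches {R3, R5, R8, V1} → V_2 = 0.6558-1.033j
Node n3: branches {R1, R2, R3, I2, R4, L2, C3, R10, C4, R11} → V_3 = 2.426-3.195j
Node n4: branches {I1, R4, C2, L1, R7, R9, R11, V1} → V_4 = 5.076-1.033j
Source currents: i(V1)=-0.1657+0.1844j

4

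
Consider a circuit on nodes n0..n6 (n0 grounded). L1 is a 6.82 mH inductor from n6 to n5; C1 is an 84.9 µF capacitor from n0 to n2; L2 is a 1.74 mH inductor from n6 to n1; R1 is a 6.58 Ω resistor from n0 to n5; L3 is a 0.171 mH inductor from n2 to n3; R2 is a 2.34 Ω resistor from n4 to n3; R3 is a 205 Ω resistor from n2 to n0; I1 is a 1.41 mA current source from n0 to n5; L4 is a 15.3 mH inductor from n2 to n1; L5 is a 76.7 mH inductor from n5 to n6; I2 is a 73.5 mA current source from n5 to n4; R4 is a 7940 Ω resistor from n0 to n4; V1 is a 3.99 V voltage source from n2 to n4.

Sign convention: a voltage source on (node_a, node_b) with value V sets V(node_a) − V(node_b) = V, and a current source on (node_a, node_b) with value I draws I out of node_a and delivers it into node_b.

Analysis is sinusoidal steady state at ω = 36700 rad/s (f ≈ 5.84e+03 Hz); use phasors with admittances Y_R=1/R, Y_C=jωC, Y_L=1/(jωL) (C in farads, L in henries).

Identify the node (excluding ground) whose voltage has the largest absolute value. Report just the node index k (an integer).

Apply KCL at each of the 6 non-ground nodes and solve the resulting linear system.
Node n1: branches {L2, L4} → V_1 = -0.3115-0.01056j
Node n2: branches {C1, L3, R3, L4, V1} → V_2 = 0.0002163-0.02376j
Node n3: branches {L3, R2} → V_3 = -3.503-1.330j
Node n4: branches {R2, I2, R4, V1} → V_4 = -3.990-0.02376j
Node n5: branches {L1, R1, I1, L5, I2} → V_5 = -0.4745-0.003652j
Node n6: branches {L1, L2, L5} → V_6 = -0.3469-0.009056j
Source currents: i(V1)=-0.2821+0.5582j

4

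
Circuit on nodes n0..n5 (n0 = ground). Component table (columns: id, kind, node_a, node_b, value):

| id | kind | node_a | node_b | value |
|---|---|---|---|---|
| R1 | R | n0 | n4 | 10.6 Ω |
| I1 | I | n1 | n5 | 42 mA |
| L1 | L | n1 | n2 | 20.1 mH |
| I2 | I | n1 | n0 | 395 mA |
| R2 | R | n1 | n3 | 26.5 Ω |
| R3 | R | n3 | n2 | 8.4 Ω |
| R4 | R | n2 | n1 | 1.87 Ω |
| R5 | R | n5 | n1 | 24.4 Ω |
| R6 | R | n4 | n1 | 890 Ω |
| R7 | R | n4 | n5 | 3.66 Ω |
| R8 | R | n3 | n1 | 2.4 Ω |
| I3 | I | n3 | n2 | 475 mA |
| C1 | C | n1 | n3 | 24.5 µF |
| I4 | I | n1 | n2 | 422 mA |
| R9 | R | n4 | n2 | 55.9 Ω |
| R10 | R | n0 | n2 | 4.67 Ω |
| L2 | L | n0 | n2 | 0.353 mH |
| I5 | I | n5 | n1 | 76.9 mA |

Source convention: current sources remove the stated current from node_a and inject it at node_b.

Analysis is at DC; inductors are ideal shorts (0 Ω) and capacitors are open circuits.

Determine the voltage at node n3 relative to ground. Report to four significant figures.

-0.8283 V

MNA unknowns: 5 node voltages V₁..V_5 plus 2 source currents (L1, L2)
R1: Y=0.09434 on G[0,4]
I1: z[1]−=0.042, z[5]+=0.042
L1: row V1−V2=0, i_L1 at 1,2
I2: z[1]−=0.395, z[0]+=0.395
R2: Y=0.03774 on G[1,3]
R3: Y=0.1190 on G[3,2]
R4: Y=0.5348 on G[2,1]
R5: Y=0.04098 on G[5,1]
R6: Y=0.001124 on G[4,1]
R7: Y=0.2732 on G[4,5]
R8: Y=0.4167 on G[3,1]
I3: z[3]−=0.475, z[2]+=0.475
C1: Y=0.000 on G[1,3]
I4: z[1]−=0.422, z[2]+=0.422
R9: Y=0.01789 on G[4,2]
R10: Y=0.2141 on G[0,2]
L2: row V0−V2=0, i_L2 at 0,2
I5: z[5]−=0.0769, z[1]+=0.0769
solve → V1=0.000, V2=0.000, V3=-0.8283, V4=-0.2037, V5=-0.2882
aux → i_L1=-1.171, i_L2=0.3758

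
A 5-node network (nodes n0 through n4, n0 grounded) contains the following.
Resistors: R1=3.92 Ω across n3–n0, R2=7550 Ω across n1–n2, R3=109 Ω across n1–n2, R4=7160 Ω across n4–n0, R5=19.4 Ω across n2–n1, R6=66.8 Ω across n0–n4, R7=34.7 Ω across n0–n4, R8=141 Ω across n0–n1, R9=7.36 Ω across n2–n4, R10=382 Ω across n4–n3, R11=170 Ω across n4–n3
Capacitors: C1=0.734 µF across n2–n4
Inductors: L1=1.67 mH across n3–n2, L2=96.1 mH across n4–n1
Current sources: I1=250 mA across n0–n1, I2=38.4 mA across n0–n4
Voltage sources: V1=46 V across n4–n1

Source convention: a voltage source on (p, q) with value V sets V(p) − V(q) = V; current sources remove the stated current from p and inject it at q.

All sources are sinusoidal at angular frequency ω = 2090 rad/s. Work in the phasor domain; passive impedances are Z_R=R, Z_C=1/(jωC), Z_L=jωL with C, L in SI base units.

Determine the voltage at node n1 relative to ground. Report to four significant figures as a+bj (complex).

-32.92-0.4521j V

Apply KCL at each of the 4 non-ground nodes and solve the resulting linear system.
Node n1: branches {L2, R2, R3, R5, R8, I1, V1} → V_1 = -32.92-0.4521j
Node n2: branches {C1, L1, R2, R3, R5, R9} → V_2 = -0.3038-0.4884j
Node n3: branches {R1, L1, R10, R11} → V_3 = -0.2072+0.09041j
Node n4: branches {C1, L2, R4, R6, R7, R9, R10, R11, I2, V1} → V_4 = 13.08-0.4521j
Source currents: i(V1)=-2.468+0.2280j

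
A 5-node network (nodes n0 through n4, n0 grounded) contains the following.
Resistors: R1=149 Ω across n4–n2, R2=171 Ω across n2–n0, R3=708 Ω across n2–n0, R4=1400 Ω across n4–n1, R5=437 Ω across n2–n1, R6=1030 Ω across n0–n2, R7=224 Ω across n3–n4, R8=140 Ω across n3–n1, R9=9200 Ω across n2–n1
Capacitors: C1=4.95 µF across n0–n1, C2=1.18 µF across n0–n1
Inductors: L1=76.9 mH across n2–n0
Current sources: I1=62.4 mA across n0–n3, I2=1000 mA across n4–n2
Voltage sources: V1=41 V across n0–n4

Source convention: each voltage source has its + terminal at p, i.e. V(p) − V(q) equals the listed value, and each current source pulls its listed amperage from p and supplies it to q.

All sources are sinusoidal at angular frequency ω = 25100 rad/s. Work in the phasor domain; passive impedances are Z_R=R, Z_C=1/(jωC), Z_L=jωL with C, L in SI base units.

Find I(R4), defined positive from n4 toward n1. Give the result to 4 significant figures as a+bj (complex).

-0.02930-1.632e-05j A

Apply KCL at each of the 4 non-ground nodes and solve the resulting linear system.
Node n1: branches {C1, C2, R4, R5, R8, R9} → V_1 = 0.01862+0.02285j
Node n2: branches {R1, R2, R3, L1, R5, R6, I2, R9} → V_2 = 41.77+1.251j
Node n3: branches {I1, R7, R8} → V_3 = -10.38+0.01406j
Node n4: branches {R1, R4, R7, I2, V1} → V_4 = -41.00+0.000j
Source currents: i(V1)=0.2785-0.008476j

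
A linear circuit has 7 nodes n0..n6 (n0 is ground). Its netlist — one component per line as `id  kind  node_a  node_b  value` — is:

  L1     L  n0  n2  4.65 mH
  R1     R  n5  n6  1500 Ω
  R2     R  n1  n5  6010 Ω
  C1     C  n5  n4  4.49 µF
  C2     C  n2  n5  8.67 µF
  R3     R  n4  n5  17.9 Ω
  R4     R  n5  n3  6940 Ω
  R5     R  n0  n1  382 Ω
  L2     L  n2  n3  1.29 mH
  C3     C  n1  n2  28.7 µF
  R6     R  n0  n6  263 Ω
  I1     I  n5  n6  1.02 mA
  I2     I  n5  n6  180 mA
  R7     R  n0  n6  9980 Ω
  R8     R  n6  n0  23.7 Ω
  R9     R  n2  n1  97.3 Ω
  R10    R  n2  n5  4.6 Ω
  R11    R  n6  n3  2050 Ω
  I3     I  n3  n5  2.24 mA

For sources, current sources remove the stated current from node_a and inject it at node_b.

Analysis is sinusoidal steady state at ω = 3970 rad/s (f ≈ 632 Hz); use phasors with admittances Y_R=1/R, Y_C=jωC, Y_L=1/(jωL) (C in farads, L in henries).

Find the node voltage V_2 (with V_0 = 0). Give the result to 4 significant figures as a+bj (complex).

-0.2221-3.239j V

MNA unknowns: 6 node voltages V₁..V_6
L1: Y=0.000-0.05417j on G[0,2]
R1: Y=0.0006667+0.000j on G[5,6]
R2: Y=0.0001664+0.000j on G[1,5]
C1: Y=0.000+0.01783j on G[5,4]
C2: Y=0.000+0.03442j on G[2,5]
R3: Y=0.05587+0.000j on G[4,5]
R4: Y=0.0001441+0.000j on G[5,3]
R5: Y=0.002618+0.000j on G[0,1]
L2: Y=0.000-0.1953j on G[2,3]
C3: Y=0.000+0.1139j on G[1,2]
R6: Y=0.003802+0.000j on G[0,6]
I1: z[5]−=0.00102, z[6]+=0.00102
I2: z[5]−=0.18, z[6]+=0.18
R7: Y=0.0001002+0.000j on G[0,6]
R8: Y=0.04219+0.000j on G[6,0]
R9: Y=0.01028+0.000j on G[2,1]
R10: Y=0.2174+0.000j on G[2,5]
R11: Y=0.0004878+0.000j on G[6,3]
I3: z[3]−=0.00224, z[5]+=0.00224
solve → V1=-0.1480-3.234j, V2=-0.2221-3.239j, V3=-0.2301-3.241j, V4=-1.007-3.105j, V5=-1.007-3.105j, V6=3.814-0.07727j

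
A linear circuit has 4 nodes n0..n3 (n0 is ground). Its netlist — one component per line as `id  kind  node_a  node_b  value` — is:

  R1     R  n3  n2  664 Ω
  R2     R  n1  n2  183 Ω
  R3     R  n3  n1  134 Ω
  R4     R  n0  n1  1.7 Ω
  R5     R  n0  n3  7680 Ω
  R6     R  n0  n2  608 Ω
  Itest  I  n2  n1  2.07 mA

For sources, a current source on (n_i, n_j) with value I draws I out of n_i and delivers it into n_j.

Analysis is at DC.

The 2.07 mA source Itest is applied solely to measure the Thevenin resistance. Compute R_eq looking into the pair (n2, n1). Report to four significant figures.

Element admittances at DC:
  Y(R1) = 0.001506 S between n3,n2
  Y(R2) = 0.005464 S between n1,n2
  Y(R3) = 0.007463 S between n3,n1
  Y(R4) = 0.5882 S between n0,n1
  Y(R5) = 0.0001302 S between n0,n3
  Y(R6) = 0.001645 S between n0,n2
  Itest: injects 0.00207 A into n1 (from n2)
Assemble and solve the 3×3 MNA system:
  V(n1)=0.0006992  V(n2)=-0.2469  V(n3)=-0.04029

R_eq = 119.6 Ω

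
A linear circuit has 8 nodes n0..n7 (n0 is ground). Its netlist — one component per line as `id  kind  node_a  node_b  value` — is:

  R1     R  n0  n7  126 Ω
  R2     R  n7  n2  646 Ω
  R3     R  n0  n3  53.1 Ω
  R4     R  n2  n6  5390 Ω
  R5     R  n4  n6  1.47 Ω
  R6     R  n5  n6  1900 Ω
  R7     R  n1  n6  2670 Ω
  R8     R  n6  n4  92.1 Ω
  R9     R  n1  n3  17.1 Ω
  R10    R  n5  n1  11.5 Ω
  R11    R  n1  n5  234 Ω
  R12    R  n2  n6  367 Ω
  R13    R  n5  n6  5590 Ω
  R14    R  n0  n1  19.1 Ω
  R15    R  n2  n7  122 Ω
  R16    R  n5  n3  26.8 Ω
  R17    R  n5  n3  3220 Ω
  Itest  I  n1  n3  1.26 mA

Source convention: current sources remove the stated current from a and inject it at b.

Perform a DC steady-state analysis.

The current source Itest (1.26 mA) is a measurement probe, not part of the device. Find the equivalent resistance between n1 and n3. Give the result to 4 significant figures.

R_eq = 10.10 Ω

Apply KCL at each of the 7 non-ground nodes and solve the resulting linear system.
Node n1: branches {R7, R9, R10, R11, R14, Itest} → V_1 = -0.003358
Node n2: branches {R2, R4, R12, R15} → V_2 = -0.0001424
Node n3: branches {R3, R9, R16, R17, Itest} → V_3 = 0.009370
Node n4: branches {R5, R8} → V_4 = -0.0003565
Node n5: branches {R6, R10, R11, R13, R16, R17} → V_5 = 0.0003542
Node n6: branches {R4, R5, R6, R7, R8, R12, R13} → V_6 = -0.0003565
Node n7: branches {R1, R2, R15} → V_7 = -7.851e-05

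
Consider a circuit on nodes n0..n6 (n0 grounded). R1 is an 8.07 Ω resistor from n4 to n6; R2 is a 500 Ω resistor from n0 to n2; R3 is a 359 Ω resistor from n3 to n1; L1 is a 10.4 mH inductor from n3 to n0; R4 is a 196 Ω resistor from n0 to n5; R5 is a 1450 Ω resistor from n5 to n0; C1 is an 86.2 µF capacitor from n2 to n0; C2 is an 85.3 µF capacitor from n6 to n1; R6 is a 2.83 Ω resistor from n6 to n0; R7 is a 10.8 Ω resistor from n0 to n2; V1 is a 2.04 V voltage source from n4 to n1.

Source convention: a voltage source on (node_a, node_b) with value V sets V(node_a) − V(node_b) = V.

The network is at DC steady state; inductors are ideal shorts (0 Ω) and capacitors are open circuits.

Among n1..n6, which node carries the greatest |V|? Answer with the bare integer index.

Apply KCL at each of the 6 non-ground nodes and solve the resulting linear system.
Node n1: branches {R3, C2, V1} → V_1 = -1.980
Node n2: branches {R2, C1, R7} → V_2 = 0.000
Node n3: branches {R3, L1} → V_3 = 0.000
Node n4: branches {R1, V1} → V_4 = 0.06011
Node n5: branches {R4, R5} → V_5 = 0.000
Node n6: branches {R1, C2, R6} → V_6 = 0.01561
Source currents: i(L1)=-0.005515, i(V1)=-0.005515

1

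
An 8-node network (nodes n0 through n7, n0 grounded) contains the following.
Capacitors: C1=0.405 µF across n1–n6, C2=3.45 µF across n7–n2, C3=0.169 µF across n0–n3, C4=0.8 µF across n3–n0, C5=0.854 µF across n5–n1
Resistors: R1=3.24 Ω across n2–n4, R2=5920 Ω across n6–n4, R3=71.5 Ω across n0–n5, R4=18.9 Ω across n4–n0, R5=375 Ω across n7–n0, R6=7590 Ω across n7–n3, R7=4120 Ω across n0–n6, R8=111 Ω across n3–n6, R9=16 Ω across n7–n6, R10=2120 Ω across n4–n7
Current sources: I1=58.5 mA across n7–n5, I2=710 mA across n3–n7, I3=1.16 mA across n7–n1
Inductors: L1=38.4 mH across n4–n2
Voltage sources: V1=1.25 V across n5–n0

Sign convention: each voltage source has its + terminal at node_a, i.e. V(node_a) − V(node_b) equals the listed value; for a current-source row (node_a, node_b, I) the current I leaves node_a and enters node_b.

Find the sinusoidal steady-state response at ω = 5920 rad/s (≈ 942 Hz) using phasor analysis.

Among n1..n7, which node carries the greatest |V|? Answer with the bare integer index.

3

MNA unknowns: 7 node voltages V₁..V_7 plus 1 source current (V1)
C1: Y=0.000+0.002398j on G[1,6]
R1: Y=0.3086+0.000j on G[2,4]
R2: Y=0.0001689+0.000j on G[6,4]
C2: Y=0.000+0.02042j on G[7,2]
I1: z[7]−=0.0585, z[5]+=0.0585
R3: Y=0.01399+0.000j on G[0,5]
R4: Y=0.05291+0.000j on G[4,0]
C3: Y=0.000+0.001000j on G[0,3]
C4: Y=0.000+0.004736j on G[3,0]
I2: z[3]−=0.71, z[7]+=0.71
R5: Y=0.002667+0.000j on G[7,0]
R6: Y=0.0001318+0.000j on G[7,3]
I3: z[7]−=0.00116, z[1]+=0.00116
R7: Y=0.0002427+0.000j on G[0,6]
L1: Y=0.000-0.004399j on G[4,2]
R8: Y=0.009009+0.000j on G[3,6]
C5: Y=0.000+0.005056j on G[5,1]
R9: Y=0.06250+0.000j on G[7,6]
R10: Y=0.0004717+0.000j on G[4,7]
V1: row V5−V0=1.25, i_V1 at 5,0
solve → V1=3.226+1.466j, V2=2.357+5.819j, V3=-48.10+35.17j, V4=2.042+4.959j, V5=1.250+0.000j, V6=7.392+5.042j, V7=15.30+0.8788j
aux → i_V1=0.03361+0.009988j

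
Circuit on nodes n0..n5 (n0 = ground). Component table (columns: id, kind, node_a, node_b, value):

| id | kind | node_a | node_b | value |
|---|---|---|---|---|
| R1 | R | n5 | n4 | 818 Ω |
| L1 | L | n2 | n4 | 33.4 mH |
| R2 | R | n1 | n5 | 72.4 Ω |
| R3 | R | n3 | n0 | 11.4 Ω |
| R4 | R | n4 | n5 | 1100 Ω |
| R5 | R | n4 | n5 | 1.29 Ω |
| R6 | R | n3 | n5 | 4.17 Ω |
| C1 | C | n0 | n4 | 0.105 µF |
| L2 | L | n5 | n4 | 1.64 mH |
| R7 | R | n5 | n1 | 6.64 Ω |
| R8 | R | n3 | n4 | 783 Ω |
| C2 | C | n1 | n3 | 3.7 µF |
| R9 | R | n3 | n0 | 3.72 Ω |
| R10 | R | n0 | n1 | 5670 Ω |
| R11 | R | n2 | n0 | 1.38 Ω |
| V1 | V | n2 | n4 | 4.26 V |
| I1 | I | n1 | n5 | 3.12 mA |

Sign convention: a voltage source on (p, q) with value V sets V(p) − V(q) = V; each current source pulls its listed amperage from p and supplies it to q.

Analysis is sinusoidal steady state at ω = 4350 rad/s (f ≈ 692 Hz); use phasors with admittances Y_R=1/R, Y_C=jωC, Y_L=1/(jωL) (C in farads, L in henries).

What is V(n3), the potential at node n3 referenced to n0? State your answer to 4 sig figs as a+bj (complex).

Element admittances at ω=4350 rad/s:
  Y(R1) = 0.001222+0.000j S between n5,n4
  Y(L1) = 0.000-0.006883j S between n2,n4
  Y(R2) = 0.01381+0.000j S between n1,n5
  Y(R3) = 0.08772+0.000j S between n3,n0
  Y(R4) = 0.0009091+0.000j S between n4,n5
  Y(R5) = 0.7752+0.000j S between n4,n5
  Y(R6) = 0.2398+0.000j S between n3,n5
  Y(C1) = 0.000+0.0004568j S between n0,n4
  Y(L2) = 0.000-0.1402j S between n5,n4
  Y(R7) = 0.1506+0.000j S between n5,n1
  Y(R8) = 0.001277+0.000j S between n3,n4
  Y(C2) = 0.000+0.01610j S between n1,n3
  Y(R9) = 0.2688+0.000j S between n3,n0
  Y(R10) = 0.0001764+0.000j S between n0,n1
  Y(R11) = 0.7246+0.000j S between n2,n0
  V1: constraint V(n2)−V(n4) = 4.26
  I1: injects 0.00312 A into n5 (from n1)
Assemble and solve the 6×6 MNA system:
  V(n1)=-3.075+0.2855j  V(n2)=0.6181+0.005099j  V(n3)=-1.255-0.005840j  V(n4)=-3.642+0.005099j  V(n5)=-3.088+0.1076j
  i(V1)=-0.4479+0.02563j

-1.255-0.005840j V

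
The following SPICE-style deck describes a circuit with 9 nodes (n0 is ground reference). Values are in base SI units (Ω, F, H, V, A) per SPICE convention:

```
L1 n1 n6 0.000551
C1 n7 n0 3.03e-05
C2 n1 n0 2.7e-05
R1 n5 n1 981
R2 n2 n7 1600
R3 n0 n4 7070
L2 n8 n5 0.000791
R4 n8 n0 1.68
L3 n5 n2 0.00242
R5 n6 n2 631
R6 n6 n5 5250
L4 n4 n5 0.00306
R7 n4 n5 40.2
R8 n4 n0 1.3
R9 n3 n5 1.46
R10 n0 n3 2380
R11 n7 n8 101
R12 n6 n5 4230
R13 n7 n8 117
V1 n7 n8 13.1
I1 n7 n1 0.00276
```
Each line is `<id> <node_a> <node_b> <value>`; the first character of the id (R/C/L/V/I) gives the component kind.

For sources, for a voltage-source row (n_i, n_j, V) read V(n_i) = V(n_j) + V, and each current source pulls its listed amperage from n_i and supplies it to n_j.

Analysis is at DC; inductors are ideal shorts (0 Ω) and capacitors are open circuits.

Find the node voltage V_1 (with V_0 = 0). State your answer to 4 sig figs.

MNA unknowns: 8 node voltages V₁..V_8 plus 5 source currents (L1, L2, L3, L4, V1)
L1: row V1−V6=0, i_L1 at 1,6
C1: Y=0.000 on G[7,0]
C2: Y=0.000 on G[1,0]
R1: Y=0.001019 on G[5,1]
R2: Y=0.0006250 on G[2,7]
R3: Y=0.0001414 on G[0,4]
L2: row V8−V5=0, i_L2 at 8,5
R4: Y=0.5952 on G[8,0]
L3: row V5−V2=0, i_L3 at 5,2
R5: Y=0.001585 on G[6,2]
R6: Y=0.0001905 on G[6,5]
L4: row V4−V5=0, i_L4 at 4,5
R7: Y=0.02488 on G[4,5]
R8: Y=0.7692 on G[4,0]
R9: Y=0.6849 on G[3,5]
R10: Y=0.0004202 on G[0,3]
R11: Y=0.009901 on G[7,8]
R12: Y=0.0002364 on G[6,5]
R13: Y=0.008547 on G[7,8]
V1: row V7−V8=13.1, i_V1 at 7,8
I1: z[7]−=0.00276, z[1]+=0.00276
solve → V1=0.9106, V2=0.000, V3=0.000, V4=0.000, V5=0.000, V6=0.9106, V7=13.10, V8=0.000
aux → i_L1=0.001832, i_L2=-0.01095, i_L3=-0.009631, i_L4=0.000, i_V1=-0.2526

0.9106 V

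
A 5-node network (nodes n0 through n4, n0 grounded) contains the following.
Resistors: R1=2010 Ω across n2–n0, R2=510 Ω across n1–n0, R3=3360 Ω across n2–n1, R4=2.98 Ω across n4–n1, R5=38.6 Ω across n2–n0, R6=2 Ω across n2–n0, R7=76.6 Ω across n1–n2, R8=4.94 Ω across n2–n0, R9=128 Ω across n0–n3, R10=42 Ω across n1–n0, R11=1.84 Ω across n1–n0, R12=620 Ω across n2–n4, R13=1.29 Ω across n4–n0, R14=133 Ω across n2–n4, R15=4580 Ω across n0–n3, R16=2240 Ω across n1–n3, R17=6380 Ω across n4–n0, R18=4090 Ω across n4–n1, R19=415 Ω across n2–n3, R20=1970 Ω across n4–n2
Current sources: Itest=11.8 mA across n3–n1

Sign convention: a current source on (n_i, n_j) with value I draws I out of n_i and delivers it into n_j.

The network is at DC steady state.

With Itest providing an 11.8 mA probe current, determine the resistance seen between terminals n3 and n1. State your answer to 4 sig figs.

Element admittances at DC:
  Y(R1) = 0.0004975 S between n2,n0
  Y(R2) = 0.001961 S between n1,n0
  Y(R3) = 0.0002976 S between n2,n1
  Y(R4) = 0.3356 S between n4,n1
  Y(R5) = 0.02591 S between n2,n0
  Y(R6) = 0.5000 S between n2,n0
  Y(R7) = 0.01305 S between n1,n2
  Y(R8) = 0.2024 S between n2,n0
  Y(R9) = 0.007812 S between n0,n3
  Y(R10) = 0.02381 S between n1,n0
  Y(R11) = 0.5435 S between n1,n0
  Y(R12) = 0.001613 S between n2,n4
  Y(R13) = 0.7752 S between n4,n0
  Y(R14) = 0.007519 S between n2,n4
  Y(R15) = 0.0002183 S between n0,n3
  Y(R16) = 0.0004464 S between n1,n3
  Y(R17) = 0.0001567 S between n4,n0
  Y(R18) = 0.0002445 S between n4,n1
  Y(R19) = 0.002410 S between n2,n3
  Y(R20) = 0.0005076 S between n4,n2
  Itest: injects 0.0118 A into n1 (from n3)
Assemble and solve the 4×4 MNA system:
  V(n1)=0.01377  V(n2)=-0.003167  V(n3)=-1.084  V(n4)=0.004098

R_eq = 93.03 Ω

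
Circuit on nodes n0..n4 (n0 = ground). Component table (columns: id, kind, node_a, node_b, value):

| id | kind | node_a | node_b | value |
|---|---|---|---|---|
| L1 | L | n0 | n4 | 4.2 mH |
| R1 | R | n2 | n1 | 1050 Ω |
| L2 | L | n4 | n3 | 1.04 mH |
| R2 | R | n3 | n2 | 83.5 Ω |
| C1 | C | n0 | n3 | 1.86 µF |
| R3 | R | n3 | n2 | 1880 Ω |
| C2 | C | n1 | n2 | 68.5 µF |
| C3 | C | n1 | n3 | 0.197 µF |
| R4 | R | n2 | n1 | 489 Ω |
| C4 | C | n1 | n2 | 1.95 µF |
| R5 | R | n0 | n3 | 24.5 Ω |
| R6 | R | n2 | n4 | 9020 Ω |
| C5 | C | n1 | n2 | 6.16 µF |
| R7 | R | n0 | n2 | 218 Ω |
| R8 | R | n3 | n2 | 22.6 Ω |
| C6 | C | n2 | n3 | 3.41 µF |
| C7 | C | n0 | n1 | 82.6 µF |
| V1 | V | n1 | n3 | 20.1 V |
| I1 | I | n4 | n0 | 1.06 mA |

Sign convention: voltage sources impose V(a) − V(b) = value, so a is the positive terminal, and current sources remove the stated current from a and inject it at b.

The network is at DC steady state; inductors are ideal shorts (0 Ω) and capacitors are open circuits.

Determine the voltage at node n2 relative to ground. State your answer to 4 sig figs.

0.9348 V

Element admittances at DC:
  L1: short n0↔n4 (DC inductor)
  Y(R1) = 0.0009524 S between n2,n1
  L2: short n4↔n3 (DC inductor)
  Y(R2) = 0.01198 S between n3,n2
  Y(C1) = 0.000 S between n0,n3
  Y(R3) = 0.0005319 S between n3,n2
  Y(C2) = 0.000 S between n1,n2
  Y(C3) = 0.000 S between n1,n3
  Y(R4) = 0.002045 S between n2,n1
  Y(C4) = 0.000 S between n1,n2
  Y(R5) = 0.04082 S between n0,n3
  Y(R6) = 0.0001109 S between n2,n4
  Y(C5) = 0.000 S between n1,n2
  Y(R7) = 0.004587 S between n0,n2
  Y(R8) = 0.04425 S between n3,n2
  Y(C6) = 0.000 S between n2,n3
  Y(C7) = 0.000 S between n0,n1
  V1: constraint V(n1)−V(n3) = 20.1
  I1: injects 0.00106 A into n0 (from n4)
Assemble and solve the 7×7 MNA system:
  V(n1)=20.10  V(n2)=0.9348  V(n3)=0.000  V(n4)=0.000
  i(L1)=0.005348  i(L2)=0.004392  i(V1)=-0.05745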